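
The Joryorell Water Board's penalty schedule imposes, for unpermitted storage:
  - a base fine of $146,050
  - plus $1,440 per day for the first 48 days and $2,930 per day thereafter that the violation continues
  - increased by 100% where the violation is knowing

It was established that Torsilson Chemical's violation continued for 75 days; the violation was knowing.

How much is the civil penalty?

$588,560

First 48 days: 48 × $1,440 = $69,120
Remaining days: (75 − 48) × $2,930 = $79,110
Per-day component: $69,120 + $79,110 = $148,230
Base plus per-day: $146,050 + $148,230 = $294,280
Enhancement: 100% of $294,280 = $294,280
Enhanced fine: $294,280 + $294,280 = $588,560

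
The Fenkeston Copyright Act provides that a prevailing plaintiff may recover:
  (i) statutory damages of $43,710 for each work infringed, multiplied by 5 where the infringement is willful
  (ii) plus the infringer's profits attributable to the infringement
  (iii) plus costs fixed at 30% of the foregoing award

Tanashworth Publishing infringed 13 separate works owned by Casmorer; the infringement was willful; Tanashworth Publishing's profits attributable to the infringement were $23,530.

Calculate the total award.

$3,724,084

Statutory damages: 13 × $43,710 = $568,230
Multiplied by 5: 5 × $568,230 = $2,841,150
Combined award: $2,841,150 + $23,530 = $2,864,680
Costs: 30% of $2,864,680 = $859,404
Award plus costs: $2,864,680 + $859,404 = $3,724,084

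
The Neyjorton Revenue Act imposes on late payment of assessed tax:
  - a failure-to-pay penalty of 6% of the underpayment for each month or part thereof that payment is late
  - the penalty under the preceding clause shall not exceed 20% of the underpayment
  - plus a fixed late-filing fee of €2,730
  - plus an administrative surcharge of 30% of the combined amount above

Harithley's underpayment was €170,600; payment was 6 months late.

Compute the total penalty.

Accrued rate: 6% × 6 = 36%, capped at 20% → 20%
Failure-to-pay penalty: 20% of €170,600 = €34,120
Penalty before surcharge: €34,120 + €2,730 = €36,850
Administrative surcharge: 30% of €36,850 = €11,055
Total penalty: €36,850 + €11,055 = €47,905

€47,905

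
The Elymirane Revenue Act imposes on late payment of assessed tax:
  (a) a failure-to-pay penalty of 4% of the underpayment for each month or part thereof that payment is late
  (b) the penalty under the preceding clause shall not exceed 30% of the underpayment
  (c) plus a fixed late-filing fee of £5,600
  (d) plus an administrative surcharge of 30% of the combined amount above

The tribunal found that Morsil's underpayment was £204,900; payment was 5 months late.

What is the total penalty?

Accrued rate: 4% × 5 = 20%, capped at 30% → 20%
Failure-to-pay penalty: 20% of £204,900 = £40,980
Penalty before surcharge: £40,980 + £5,600 = £46,580
Administrative surcharge: 30% of £46,580 = £13,974
Total penalty: £46,580 + £13,974 = £60,554

£60,554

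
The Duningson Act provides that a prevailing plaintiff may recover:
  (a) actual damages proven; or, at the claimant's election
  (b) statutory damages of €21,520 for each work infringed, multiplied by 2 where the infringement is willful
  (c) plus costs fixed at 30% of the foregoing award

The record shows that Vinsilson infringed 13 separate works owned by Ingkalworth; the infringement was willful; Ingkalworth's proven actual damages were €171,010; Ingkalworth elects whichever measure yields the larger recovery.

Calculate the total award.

Statutory damages: 13 × €21,520 = €279,760
Doubled: 2 × €279,760 = €559,520
Greater of actual damages (€171,010) or enhanced statutory damages (€559,520): €559,520
Costs: 30% of €559,520 = €167,856
Award plus costs: €559,520 + €167,856 = €727,376

€727,376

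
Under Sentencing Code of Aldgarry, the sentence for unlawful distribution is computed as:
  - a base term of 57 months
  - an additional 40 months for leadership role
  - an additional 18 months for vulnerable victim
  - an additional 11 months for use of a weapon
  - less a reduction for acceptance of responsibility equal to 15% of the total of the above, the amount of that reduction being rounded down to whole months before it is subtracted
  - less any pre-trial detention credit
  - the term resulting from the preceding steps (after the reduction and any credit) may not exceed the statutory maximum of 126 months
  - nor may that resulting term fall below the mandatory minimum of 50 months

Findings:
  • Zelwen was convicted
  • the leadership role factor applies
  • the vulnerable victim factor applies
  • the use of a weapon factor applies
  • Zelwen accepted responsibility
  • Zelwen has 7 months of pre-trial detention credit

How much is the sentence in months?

Sentence: 101 months

Leadership role enhancement: +40 months
Vulnerable victim enhancement: +18 months
Use of a weapon enhancement: +11 months
Adjusted term: 57 months + 40 months + 18 months + 11 months = 126 months
Acceptance of responsibility reduction: 15% of 126 months = 18 months (rounded down)
After reduction: 126 − 18 = 108 months
Less pre-trial detention credit: 108 months − 7 months = 101 months
Cap at 126 months: 101 months is within the cap, no reduction.
Minimum 50 months: 101 months meets the minimum, no increase.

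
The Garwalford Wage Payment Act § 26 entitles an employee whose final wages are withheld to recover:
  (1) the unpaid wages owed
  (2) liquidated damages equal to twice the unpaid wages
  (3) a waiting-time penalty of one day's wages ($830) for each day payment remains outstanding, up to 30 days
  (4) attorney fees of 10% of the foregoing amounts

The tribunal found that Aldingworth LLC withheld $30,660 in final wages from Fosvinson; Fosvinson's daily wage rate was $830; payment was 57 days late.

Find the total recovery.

$128,568

Doubled: 2 × $30,660 = $61,320
Penalty days: min(57, 30) = 30
Waiting-time penalty: 30 × $830 = $24,900
Subtotal: $30,660 + $61,320 + $24,900 = $116,880
Attorney fees: 10% of $116,880 = $11,688
Total award: $116,880 + $11,688 = $128,568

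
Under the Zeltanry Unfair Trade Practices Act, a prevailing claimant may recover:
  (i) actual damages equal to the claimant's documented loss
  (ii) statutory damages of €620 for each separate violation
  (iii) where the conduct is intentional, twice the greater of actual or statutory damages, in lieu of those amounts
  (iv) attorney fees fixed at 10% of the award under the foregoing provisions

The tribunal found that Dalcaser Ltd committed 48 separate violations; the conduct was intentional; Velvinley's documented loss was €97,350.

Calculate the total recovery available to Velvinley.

Statutory damages: 48 × €620 = €29,760
Greater of actual damages (€97,350) or statutory damages (€29,760): €97,350
Doubled: 2 × €97,350 = €194,700
Attorney fees: 10% of €194,700 = €19,470
Total recovery: €194,700 + €19,470 = €214,170

€214,170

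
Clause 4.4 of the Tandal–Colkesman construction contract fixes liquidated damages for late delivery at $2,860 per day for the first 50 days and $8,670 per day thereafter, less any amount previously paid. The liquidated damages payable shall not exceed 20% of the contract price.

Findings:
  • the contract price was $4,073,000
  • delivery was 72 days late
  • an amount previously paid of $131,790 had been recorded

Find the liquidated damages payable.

Liquidated damages: $201,950

First 50 days: 50 × $2,860 = $143,000
Remaining days: (72 − 50) × $8,670 = $190,740
Accrued per-day damages: $143,000 + $190,740 = $333,740
Less amount previously paid: $333,740 − $131,790 = $201,950
Cap: 20% of $4,073,000 = $814,600
Cap at $814,600: $201,950 is within the cap, no reduction.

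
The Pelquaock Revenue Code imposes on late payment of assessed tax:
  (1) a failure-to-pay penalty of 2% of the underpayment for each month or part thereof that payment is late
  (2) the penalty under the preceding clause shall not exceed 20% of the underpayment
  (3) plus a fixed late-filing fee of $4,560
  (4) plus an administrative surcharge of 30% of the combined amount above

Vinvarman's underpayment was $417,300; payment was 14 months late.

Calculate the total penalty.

Penalty: $114,426

Accrued rate: 2% × 14 = 28%, capped at 20% → 20%
Failure-to-pay penalty: 20% of $417,300 = $83,460
Penalty before surcharge: $83,460 + $4,560 = $88,020
Administrative surcharge: 30% of $88,020 = $26,406
Total penalty: $88,020 + $26,406 = $114,426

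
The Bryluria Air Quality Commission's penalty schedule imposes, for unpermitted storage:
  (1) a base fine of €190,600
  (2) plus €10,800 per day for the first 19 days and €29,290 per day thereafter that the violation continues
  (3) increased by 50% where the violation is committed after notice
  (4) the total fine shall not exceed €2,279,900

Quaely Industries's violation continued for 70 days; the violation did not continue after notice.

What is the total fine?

First 19 days: 19 × €10,800 = €205,200
Remaining days: (70 − 19) × €29,290 = €1,493,790
Per-day component: €205,200 + €1,493,790 = €1,698,990
Base plus per-day: €190,600 + €1,698,990 = €1,889,590
The violation did not continue after notice: no 50% increase.
Cap at €2,279,900: €1,889,590 is within the cap, no reduction.

€1,889,590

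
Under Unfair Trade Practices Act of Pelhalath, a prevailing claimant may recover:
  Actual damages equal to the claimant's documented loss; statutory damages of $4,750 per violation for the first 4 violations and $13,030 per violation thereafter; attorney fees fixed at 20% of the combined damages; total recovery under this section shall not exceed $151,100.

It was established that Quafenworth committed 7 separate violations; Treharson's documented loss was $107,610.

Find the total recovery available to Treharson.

Total recovery: $151,100

First 4 violations: 4 × $4,750 = $19,000
Remaining violations: (7 − 4) × $13,030 = $39,090
Statutory damages: $19,000 + $39,090 = $58,090
Combined damages: $107,610 + $58,090 = $165,700
Attorney fees: 20% of $165,700 = $33,140
Total before cap: $165,700 + $33,140 = $198,840
Cap at $151,100: $198,840 exceeds the cap → $151,100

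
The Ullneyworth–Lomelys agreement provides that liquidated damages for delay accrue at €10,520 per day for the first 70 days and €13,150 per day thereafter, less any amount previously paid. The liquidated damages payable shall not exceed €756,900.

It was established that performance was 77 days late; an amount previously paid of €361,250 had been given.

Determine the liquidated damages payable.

€467,200

First 70 days: 70 × €10,520 = €736,400
Remaining days: (77 − 70) × €13,150 = €92,050
Accrued per-day damages: €736,400 + €92,050 = €828,450
Less amount previously paid: €828,450 − €361,250 = €467,200
Cap at €756,900: €467,200 is within the cap, no reduction.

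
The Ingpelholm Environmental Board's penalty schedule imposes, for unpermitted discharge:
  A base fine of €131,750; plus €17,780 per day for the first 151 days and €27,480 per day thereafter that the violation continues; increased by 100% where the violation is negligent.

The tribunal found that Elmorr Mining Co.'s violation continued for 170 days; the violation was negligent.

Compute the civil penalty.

€6,677,300

First 151 days: 151 × €17,780 = €2,684,780
Remaining days: (170 − 151) × €27,480 = €522,120
Per-day component: €2,684,780 + €522,120 = €3,206,900
Base plus per-day: €131,750 + €3,206,900 = €3,338,650
Enhancement: 100% of €3,338,650 = €3,338,650
Enhanced fine: €3,338,650 + €3,338,650 = €6,677,300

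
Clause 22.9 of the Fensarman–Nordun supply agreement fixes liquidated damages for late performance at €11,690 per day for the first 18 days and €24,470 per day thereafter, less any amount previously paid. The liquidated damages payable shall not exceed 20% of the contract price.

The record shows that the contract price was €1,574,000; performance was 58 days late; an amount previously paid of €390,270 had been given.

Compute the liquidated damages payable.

€314,800

First 18 days: 18 × €11,690 = €210,420
Remaining days: (58 − 18) × €24,470 = €978,800
Accrued per-day damages: €210,420 + €978,800 = €1,189,220
Less amount previously paid: €1,189,220 − €390,270 = €798,950
Cap: 20% of €1,574,000 = €314,800
Cap at €314,800: €798,950 exceeds the cap → €314,800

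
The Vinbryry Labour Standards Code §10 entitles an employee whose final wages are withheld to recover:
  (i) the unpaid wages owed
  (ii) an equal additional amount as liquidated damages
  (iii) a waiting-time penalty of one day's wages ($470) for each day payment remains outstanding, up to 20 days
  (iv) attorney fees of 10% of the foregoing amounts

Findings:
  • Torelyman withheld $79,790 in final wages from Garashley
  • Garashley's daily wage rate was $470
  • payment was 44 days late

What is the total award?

$185,878

Liquidated damages (equal amount): $79,790
Penalty days: min(44, 20) = 20
Waiting-time penalty: 20 × $470 = $9,400
Subtotal: $79,790 + $79,790 + $9,400 = $168,980
Attorney fees: 10% of $168,980 = $16,898
Total award: $168,980 + $16,898 = $185,878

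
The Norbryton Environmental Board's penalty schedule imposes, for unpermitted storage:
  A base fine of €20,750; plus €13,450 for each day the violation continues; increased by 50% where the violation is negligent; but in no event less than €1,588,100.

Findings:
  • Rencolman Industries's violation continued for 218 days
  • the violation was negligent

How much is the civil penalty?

Per-day component: 218 × €13,450 = €2,932,100
Base plus per-day: €20,750 + €2,932,100 = €2,952,850
Enhancement: 50% of €2,952,850 = €1,476,425
Enhanced fine: €2,952,850 + €1,476,425 = €4,429,275
Minimum €1,588,100: €4,429,275 meets the minimum, no increase.

€4,429,275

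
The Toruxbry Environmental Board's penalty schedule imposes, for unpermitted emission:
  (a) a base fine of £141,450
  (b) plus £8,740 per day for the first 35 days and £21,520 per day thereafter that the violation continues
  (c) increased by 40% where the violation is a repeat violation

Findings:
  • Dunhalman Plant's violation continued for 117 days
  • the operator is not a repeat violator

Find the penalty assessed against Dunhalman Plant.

First 35 days: 35 × £8,740 = £305,900
Remaining days: (117 − 35) × £21,520 = £1,764,640
Per-day component: £305,900 + £1,764,640 = £2,070,540
Base plus per-day: £141,450 + £2,070,540 = £2,211,990
The operator is not a repeat violator: no 40% increase.

£2,211,990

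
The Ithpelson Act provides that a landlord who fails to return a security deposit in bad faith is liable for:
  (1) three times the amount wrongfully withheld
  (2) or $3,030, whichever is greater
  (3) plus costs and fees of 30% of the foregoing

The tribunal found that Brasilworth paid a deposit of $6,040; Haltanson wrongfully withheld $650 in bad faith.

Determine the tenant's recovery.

$3,939

Trebled: 3 × $650 = $1,950
Minimum $3,030: $1,950 is below the minimum → $3,030
Costs and fees: 30% of $3,030 = $909
Total recovery: $3,030 + $909 = $3,939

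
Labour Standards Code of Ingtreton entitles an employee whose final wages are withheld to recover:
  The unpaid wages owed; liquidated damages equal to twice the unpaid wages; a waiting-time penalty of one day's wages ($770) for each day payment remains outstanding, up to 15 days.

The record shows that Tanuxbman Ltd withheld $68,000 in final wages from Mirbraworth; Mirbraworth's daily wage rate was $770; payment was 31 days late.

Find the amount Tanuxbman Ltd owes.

Doubled: 2 × $68,000 = $136,000
Penalty days: min(31, 15) = 15
Waiting-time penalty: 15 × $770 = $11,550
Total award: $68,000 + $136,000 + $11,550 = $215,550

$215,550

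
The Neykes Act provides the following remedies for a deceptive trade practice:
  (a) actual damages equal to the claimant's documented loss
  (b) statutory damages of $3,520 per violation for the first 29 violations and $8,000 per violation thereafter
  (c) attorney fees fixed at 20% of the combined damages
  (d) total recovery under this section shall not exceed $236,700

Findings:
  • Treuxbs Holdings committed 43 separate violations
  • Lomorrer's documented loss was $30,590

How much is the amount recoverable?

First 29 violations: 29 × $3,520 = $102,080
Remaining violations: (43 − 29) × $8,000 = $112,000
Statutory damages: $102,080 + $112,000 = $214,080
Combined damages: $30,590 + $214,080 = $244,670
Attorney fees: 20% of $244,670 = $48,934
Total before cap: $244,670 + $48,934 = $293,604
Cap at $236,700: $293,604 exceeds the cap → $236,700

Total recovery: $236,700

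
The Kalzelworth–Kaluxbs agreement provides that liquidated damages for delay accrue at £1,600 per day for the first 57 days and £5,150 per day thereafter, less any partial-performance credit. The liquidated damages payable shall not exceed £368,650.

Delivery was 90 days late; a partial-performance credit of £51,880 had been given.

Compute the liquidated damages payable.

First 57 days: 57 × £1,600 = £91,200
Remaining days: (90 − 57) × £5,150 = £169,950
Accrued per-day damages: £91,200 + £169,950 = £261,150
Less partial-performance credit: £261,150 − £51,880 = £209,270
Cap at £368,650: £209,270 is within the cap, no reduction.

£209,270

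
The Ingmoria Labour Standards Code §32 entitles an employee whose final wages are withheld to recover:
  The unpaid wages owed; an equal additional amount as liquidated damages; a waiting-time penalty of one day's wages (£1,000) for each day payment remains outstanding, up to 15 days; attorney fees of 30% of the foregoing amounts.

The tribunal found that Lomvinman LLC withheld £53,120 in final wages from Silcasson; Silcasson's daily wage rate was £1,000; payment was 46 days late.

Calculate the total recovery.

£157,612

Liquidated damages (equal amount): £53,120
Penalty days: min(46, 15) = 15
Waiting-time penalty: 15 × £1,000 = £15,000
Subtotal: £53,120 + £53,120 + £15,000 = £121,240
Attorney fees: 30% of £121,240 = £36,372
Total award: £121,240 + £36,372 = £157,612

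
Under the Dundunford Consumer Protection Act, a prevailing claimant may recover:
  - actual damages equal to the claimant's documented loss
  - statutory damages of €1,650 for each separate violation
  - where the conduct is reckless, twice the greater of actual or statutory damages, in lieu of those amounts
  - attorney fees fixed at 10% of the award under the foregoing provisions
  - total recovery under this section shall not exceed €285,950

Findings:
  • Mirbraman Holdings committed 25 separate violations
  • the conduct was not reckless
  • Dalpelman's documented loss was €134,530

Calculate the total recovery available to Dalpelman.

Total recovery: €193,358

Statutory damages: 25 × €1,650 = €41,250
Conduct not reckless: the in-lieu enhancement does not apply.
Actual plus statutory damages: €134,530 + €41,250 = €175,780
Attorney fees: 10% of €175,780 = €17,578
Total before cap: €175,780 + €17,578 = €193,358
Cap at €285,950: €193,358 is within the cap, no reduction.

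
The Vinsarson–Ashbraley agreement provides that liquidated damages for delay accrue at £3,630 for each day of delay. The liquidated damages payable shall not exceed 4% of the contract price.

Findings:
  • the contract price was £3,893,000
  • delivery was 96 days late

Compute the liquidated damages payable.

Per-day damages: 96 × £3,630 = £348,480
Cap: 4% of £3,893,000 = £155,720
Cap at £155,720: £348,480 exceeds the cap → £155,720

£155,720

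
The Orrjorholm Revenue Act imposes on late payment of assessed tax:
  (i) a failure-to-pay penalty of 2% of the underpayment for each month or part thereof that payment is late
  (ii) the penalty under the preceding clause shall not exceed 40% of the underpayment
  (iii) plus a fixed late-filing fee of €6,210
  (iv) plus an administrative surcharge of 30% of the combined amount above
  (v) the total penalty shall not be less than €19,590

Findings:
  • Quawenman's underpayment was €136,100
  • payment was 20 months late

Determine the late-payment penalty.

€78,845

Accrued rate: 2% × 20 = 40%, capped at 40% → 40%
Failure-to-pay penalty: 40% of €136,100 = €54,440
Penalty before surcharge: €54,440 + €6,210 = €60,650
Administrative surcharge: 30% of €60,650 = €18,195
Total penalty: €60,650 + €18,195 = €78,845
Minimum €19,590: €78,845 meets the minimum, no increase.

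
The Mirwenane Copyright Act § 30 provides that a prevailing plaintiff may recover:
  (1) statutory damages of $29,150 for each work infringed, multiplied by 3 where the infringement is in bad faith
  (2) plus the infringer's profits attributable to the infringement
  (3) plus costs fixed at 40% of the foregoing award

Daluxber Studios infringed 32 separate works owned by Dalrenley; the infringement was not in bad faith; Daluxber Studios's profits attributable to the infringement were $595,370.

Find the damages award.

Statutory damages: 32 × $29,150 = $932,800
Infringement not in bad faith: no ×3 enhancement.
Combined award: $932,800 + $595,370 = $1,528,170
Costs: 40% of $1,528,170 = $611,268
Award plus costs: $1,528,170 + $611,268 = $2,139,438

$2,139,438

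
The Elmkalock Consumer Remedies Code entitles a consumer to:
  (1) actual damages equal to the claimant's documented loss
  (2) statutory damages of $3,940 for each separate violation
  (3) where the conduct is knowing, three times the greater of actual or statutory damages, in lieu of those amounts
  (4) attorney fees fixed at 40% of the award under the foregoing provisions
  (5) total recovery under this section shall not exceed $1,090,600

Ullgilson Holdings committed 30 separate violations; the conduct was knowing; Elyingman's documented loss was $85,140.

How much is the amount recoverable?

Statutory damages: 30 × $3,940 = $118,200
Greater of actual damages ($85,140) or statutory damages ($118,200): $118,200
Trebled: 3 × $118,200 = $354,600
Attorney fees: 40% of $354,600 = $141,840
Total before cap: $354,600 + $141,840 = $496,440
Cap at $1,090,600: $496,440 is within the cap, no reduction.

Total recovery: $496,440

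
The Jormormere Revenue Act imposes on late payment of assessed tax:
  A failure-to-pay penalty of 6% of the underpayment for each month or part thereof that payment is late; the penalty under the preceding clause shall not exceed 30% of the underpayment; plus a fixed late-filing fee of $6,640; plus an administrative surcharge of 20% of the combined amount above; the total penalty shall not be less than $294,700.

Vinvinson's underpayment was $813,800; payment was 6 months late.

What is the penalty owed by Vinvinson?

$300,936

Accrued rate: 6% × 6 = 36%, capped at 30% → 30%
Failure-to-pay penalty: 30% of $813,800 = $244,140
Penalty before surcharge: $244,140 + $6,640 = $250,780
Administrative surcharge: 20% of $250,780 = $50,156
Total penalty: $250,780 + $50,156 = $300,936
Minimum $294,700: $300,936 meets the minimum, no increase.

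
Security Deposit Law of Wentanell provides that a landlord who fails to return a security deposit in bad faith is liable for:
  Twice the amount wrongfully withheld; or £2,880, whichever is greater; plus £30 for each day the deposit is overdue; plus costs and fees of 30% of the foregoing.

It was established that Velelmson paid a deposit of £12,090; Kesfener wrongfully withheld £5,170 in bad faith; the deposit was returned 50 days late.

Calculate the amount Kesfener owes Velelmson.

£15,392

Doubled: 2 × £5,170 = £10,340
Minimum £2,880: £10,340 meets the minimum, no increase.
Late-return penalty: 50 × £30 = £1,500
Damages plus late penalty: £10,340 + £1,500 = £11,840
Costs and fees: 30% of £11,840 = £3,552
Total recovery: £11,840 + £3,552 = £15,392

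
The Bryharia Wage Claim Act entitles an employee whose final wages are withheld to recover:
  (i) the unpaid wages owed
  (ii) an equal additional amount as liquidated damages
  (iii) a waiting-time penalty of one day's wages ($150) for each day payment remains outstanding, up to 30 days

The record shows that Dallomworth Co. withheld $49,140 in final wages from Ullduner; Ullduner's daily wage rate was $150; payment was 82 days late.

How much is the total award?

Liquidated damages (equal amount): $49,140
Penalty days: min(82, 30) = 30
Waiting-time penalty: 30 × $150 = $4,500
Total award: $49,140 + $49,140 + $4,500 = $102,780

$102,780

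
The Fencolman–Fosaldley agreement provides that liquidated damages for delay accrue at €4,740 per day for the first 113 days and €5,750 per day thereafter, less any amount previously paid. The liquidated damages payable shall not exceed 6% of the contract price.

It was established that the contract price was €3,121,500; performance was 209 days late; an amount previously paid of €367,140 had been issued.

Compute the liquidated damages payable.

€187,290

First 113 days: 113 × €4,740 = €535,620
Remaining days: (209 − 113) × €5,750 = €552,000
Accrued per-day damages: €535,620 + €552,000 = €1,087,620
Less amount previously paid: €1,087,620 − €367,140 = €720,480
Cap: 6% of €3,121,500 = €187,290
Cap at €187,290: €720,480 exceeds the cap → €187,290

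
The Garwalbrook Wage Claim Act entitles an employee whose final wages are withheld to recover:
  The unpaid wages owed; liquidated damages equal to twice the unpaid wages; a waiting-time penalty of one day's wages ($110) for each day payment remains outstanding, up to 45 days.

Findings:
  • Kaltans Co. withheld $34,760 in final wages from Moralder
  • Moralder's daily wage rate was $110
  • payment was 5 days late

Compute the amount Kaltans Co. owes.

$104,830

Doubled: 2 × $34,760 = $69,520
Penalty days: min(5, 45) = 5
Waiting-time penalty: 5 × $110 = $550
Total award: $34,760 + $69,520 + $550 = $104,830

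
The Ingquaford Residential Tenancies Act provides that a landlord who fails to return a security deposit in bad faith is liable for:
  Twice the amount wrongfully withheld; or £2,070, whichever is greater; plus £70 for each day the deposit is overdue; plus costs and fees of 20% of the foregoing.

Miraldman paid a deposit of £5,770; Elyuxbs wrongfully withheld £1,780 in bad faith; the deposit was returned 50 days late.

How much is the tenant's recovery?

Doubled: 2 × £1,780 = £3,560
Minimum £2,070: £3,560 meets the minimum, no increase.
Late-return penalty: 50 × £70 = £3,500
Damages plus late penalty: £3,560 + £3,500 = £7,060
Costs and fees: 20% of £7,060 = £1,412
Total recovery: £7,060 + £1,412 = £8,472

Recovery: £8,472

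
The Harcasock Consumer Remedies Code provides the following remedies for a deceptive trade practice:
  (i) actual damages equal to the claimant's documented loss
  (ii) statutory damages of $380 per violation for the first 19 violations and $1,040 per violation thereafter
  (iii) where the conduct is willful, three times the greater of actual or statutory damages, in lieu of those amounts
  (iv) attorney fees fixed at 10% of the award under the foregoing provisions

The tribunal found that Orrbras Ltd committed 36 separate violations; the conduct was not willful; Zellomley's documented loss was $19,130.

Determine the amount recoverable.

First 19 violations: 19 × $380 = $7,220
Remaining violations: (36 − 19) × $1,040 = $17,680
Statutory damages: $7,220 + $17,680 = $24,900
Conduct not willful: the in-lieu enhancement does not apply.
Actual plus statutory damages: $19,130 + $24,900 = $44,030
Attorney fees: 10% of $44,030 = $4,403
Total recovery: $44,030 + $4,403 = $48,433

$48,433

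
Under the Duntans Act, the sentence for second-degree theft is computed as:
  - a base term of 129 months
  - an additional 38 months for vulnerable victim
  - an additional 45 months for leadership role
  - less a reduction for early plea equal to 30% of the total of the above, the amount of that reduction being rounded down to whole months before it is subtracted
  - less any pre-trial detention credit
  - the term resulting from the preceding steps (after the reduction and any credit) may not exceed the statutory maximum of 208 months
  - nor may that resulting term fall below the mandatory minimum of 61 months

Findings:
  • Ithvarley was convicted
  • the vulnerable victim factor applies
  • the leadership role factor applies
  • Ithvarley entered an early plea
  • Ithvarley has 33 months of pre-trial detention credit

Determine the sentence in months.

Sentence: 116 months

Vulnerable victim enhancement: +38 months
Leadership role enhancement: +45 months
Adjusted term: 129 months + 38 months + 45 months = 212 months
Early plea reduction: 30% of 212 months = 63 months (rounded down)
After reduction: 212 − 63 = 149 months
Less pre-trial detention credit: 149 months − 33 months = 116 months
Cap at 208 months: 116 months is within the cap, no reduction.
Minimum 61 months: 116 months meets the minimum, no increase.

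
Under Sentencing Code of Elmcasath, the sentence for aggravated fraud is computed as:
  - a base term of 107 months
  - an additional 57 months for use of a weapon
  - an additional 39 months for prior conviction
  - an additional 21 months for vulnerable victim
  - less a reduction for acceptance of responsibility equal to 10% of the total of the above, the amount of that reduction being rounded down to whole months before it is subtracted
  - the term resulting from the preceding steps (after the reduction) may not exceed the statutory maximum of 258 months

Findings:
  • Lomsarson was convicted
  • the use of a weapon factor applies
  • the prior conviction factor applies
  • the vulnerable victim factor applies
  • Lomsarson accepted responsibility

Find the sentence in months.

Use of a weapon enhancement: +57 months
Prior conviction enhancement: +39 months
Vulnerable victim enhancement: +21 months
Adjusted term: 107 months + 57 months + 39 months + 21 months = 224 months
Acceptance of responsibility reduction: 10% of 224 months = 22 months (rounded down)
After reduction: 224 − 22 = 202 months
Cap at 258 months: 202 months is within the cap, no reduction.

202 months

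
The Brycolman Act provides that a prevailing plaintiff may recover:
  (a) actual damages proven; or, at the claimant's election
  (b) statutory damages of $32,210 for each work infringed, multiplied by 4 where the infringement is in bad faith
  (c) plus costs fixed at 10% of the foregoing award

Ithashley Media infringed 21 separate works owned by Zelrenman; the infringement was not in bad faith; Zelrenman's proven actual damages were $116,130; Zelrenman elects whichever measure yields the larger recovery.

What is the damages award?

Statutory damages: 21 × $32,210 = $676,410
Infringement not in bad faith: no ×4 enhancement.
Greater of actual damages ($116,130) or statutory damages ($676,410): $676,410
Costs: 10% of $676,410 = $67,641
Award plus costs: $676,410 + $67,641 = $744,051

Award: $744,051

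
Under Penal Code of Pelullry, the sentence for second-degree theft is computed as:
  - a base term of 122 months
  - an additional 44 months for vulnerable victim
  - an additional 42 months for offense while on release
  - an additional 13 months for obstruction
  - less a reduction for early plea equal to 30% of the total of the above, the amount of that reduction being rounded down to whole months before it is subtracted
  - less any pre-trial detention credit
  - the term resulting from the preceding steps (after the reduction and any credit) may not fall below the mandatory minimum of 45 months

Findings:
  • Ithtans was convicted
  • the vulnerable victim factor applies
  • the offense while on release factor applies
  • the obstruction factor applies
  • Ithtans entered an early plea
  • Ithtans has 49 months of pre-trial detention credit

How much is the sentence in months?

Vulnerable victim enhancement: +44 months
Offense while on release enhancement: +42 months
Obstruction enhancement: +13 months
Adjusted term: 122 months + 44 months + 42 months + 13 months = 221 months
Early plea reduction: 30% of 221 months = 66 months (rounded down)
After reduction: 221 − 66 = 155 months
Less pre-trial detention credit: 155 months − 49 months = 106 months
Minimum 45 months: 106 months meets the minimum, no increase.

Sentence: 106 months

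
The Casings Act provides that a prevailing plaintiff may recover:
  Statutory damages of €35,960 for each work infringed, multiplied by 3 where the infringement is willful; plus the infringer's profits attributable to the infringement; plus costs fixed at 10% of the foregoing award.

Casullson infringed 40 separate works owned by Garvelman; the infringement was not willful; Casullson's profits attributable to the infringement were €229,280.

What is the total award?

Statutory damages: 40 × €35,960 = €1,438,400
Infringement not willful: no ×3 enhancement.
Combined award: €1,438,400 + €229,280 = €1,667,680
Costs: 10% of €1,667,680 = €166,768
Award plus costs: €1,667,680 + €166,768 = €1,834,448

€1,834,448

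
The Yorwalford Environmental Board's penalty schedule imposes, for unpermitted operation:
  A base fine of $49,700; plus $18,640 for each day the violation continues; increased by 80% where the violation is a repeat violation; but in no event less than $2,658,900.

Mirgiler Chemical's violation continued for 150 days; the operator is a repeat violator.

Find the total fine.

Per-day component: 150 × $18,640 = $2,796,000
Base plus per-day: $49,700 + $2,796,000 = $2,845,700
Enhancement: 80% of $2,845,700 = $2,276,560
Enhanced fine: $2,845,700 + $2,276,560 = $5,122,260
Minimum $2,658,900: $5,122,260 meets the minimum, no increase.

$5,122,260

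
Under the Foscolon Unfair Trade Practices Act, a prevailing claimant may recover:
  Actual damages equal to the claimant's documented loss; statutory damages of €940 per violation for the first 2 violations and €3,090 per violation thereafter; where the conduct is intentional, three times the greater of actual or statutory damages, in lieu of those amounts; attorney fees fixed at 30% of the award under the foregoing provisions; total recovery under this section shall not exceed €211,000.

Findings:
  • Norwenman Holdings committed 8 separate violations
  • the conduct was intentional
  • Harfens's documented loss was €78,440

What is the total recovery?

First 2 violations: 2 × €940 = €1,880
Remaining violations: (8 − 2) × €3,090 = €18,540
Statutory damages: €1,880 + €18,540 = €20,420
Greater of actual damages (€78,440) or statutory damages (€20,420): €78,440
Trebled: 3 × €78,440 = €235,320
Attorney fees: 30% of €235,320 = €70,596
Total before cap: €235,320 + €70,596 = €305,916
Cap at €211,000: €305,916 exceeds the cap → €211,000

€211,000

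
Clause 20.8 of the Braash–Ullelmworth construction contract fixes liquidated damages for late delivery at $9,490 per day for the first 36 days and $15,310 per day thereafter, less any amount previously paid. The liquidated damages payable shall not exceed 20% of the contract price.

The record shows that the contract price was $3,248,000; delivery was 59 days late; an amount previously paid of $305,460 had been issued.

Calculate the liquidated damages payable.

$388,310

First 36 days: 36 × $9,490 = $341,640
Remaining days: (59 − 36) × $15,310 = $352,130
Accrued per-day damages: $341,640 + $352,130 = $693,770
Less amount previously paid: $693,770 − $305,460 = $388,310
Cap: 20% of $3,248,000 = $649,600
Cap at $649,600: $388,310 is within the cap, no reduction.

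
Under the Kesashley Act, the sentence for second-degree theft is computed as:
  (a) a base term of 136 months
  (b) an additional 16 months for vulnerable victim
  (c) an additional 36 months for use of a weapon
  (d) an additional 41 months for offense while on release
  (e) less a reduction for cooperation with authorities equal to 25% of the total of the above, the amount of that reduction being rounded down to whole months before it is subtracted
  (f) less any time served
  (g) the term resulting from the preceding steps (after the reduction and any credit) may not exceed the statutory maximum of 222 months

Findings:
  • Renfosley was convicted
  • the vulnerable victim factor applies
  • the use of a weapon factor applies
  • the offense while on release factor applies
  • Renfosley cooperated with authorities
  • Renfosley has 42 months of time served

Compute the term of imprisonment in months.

Vulnerable victim enhancement: +16 months
Use of a weapon enhancement: +36 months
Offense while on release enhancement: +41 months
Adjusted term: 136 months + 16 months + 36 months + 41 months = 229 months
Cooperation with authorities reduction: 25% of 229 months = 57 months (rounded down)
After reduction: 229 − 57 = 172 months
Less time served: 172 months − 42 months = 130 months
Cap at 222 months: 130 months is within the cap, no reduction.

130 months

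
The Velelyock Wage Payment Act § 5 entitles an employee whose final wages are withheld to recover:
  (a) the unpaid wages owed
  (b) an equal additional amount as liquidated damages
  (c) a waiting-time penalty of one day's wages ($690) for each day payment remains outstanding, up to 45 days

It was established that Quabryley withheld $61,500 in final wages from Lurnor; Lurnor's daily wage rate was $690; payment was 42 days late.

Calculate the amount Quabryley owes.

$151,980

Liquidated damages (equal amount): $61,500
Penalty days: min(42, 45) = 42
Waiting-time penalty: 42 × $690 = $28,980
Total award: $61,500 + $61,500 + $28,980 = $151,980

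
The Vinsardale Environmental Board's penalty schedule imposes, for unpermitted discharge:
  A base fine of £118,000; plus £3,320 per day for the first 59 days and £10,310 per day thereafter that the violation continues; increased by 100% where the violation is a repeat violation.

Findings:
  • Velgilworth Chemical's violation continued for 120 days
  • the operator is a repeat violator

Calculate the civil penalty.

First 59 days: 59 × £3,320 = £195,880
Remaining days: (120 − 59) × £10,310 = £628,910
Per-day component: £195,880 + £628,910 = £824,790
Base plus per-day: £118,000 + £824,790 = £942,790
Enhancement: 100% of £942,790 = £942,790
Enhanced fine: £942,790 + £942,790 = £1,885,580

£1,885,580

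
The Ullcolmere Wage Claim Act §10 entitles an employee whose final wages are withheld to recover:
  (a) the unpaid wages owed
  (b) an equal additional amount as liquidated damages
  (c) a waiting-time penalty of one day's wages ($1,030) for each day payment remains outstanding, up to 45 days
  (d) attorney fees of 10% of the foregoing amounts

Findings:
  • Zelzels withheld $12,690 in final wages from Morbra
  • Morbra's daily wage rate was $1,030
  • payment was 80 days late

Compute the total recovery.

Liquidated damages (equal amount): $12,690
Penalty days: min(80, 45) = 45
Waiting-time penalty: 45 × $1,030 = $46,350
Subtotal: $12,690 + $12,690 + $46,350 = $71,730
Attorney fees: 10% of $71,730 = $7,173
Total award: $71,730 + $7,173 = $78,903

Total award: $78,903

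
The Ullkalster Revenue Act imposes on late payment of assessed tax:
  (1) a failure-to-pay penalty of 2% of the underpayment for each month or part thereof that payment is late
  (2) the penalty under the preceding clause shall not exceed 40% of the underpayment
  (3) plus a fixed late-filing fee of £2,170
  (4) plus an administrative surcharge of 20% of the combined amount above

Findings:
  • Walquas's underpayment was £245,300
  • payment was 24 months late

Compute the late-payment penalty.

£120,348

Accrued rate: 2% × 24 = 48%, capped at 40% → 40%
Failure-to-pay penalty: 40% of £245,300 = £98,120
Penalty before surcharge: £98,120 + £2,170 = £100,290
Administrative surcharge: 20% of £100,290 = £20,058
Total penalty: £100,290 + £20,058 = £120,348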